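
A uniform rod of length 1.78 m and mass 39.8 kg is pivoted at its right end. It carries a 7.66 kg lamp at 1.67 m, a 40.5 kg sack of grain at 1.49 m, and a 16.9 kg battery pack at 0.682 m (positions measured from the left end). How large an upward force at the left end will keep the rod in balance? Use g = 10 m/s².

Take moments about the right end.
Beam weight: 39.8 × 10 = 398 N down at 0.89 m → arm 0.89 m, τ = 398 × 0.89 = 354.2 N·m counterclockwise.
Lamp: 7.66 × 10 = 76.6 N down at 1.67 m → arm 0.11 m, τ = 76.6 × 0.11 = 8.426 N·m counterclockwise.
Sack of grain: 40.5 × 10 = 405 N down at 1.49 m → arm 0.29 m, τ = 405 × 0.29 = 117.4 N·m counterclockwise.
Battery pack: 16.9 × 10 = 169 N down at 0.682 m → arm 1.098 m, τ = 169 × 1.098 = 185.6 N·m counterclockwise.
Net moment of the loads = 665.6 N·m counterclockwise.
The upward force F acts at the left end, arm 1.78 m, giving F × 1.78 clockwise.
Στ = 0 ⇒ F × 1.78 = 665.6 ⇒ F = 665.6 / 1.78 = 374 N.

F ≈ 374 N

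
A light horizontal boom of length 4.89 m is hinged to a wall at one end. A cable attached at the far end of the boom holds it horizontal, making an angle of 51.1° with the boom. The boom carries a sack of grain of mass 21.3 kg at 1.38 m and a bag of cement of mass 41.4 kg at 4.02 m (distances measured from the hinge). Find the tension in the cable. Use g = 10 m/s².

T ≈ 515 N

Sum moments about the hinge (the unknown hinge reaction has zero arm there).
Sack of grain: 21.3 × 10 = 213 N down at 1.38 m → arm 1.38 m, τ = 213 × 1.38 = 293.9 N·m clockwise.
Bag of cement: 41.4 × 10 = 414 N down at 4.02 m → arm 4.02 m, τ = 414 × 4.02 = 1664 N·m clockwise.
Total clockwise load moment = 1958 N·m.
The cable tension T acts at 4.89 m; only its component perpendicular to the boom, T sinθ, produces torque. sin 51.1° = 0.7782.
Setting net torque to zero: T × 4.89 × 0.7782 = 1958 → T = 1958 / 3.805 = 515 N.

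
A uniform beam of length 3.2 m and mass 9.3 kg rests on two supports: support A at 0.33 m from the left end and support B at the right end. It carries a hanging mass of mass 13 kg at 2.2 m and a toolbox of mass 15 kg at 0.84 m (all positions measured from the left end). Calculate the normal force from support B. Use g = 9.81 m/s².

R_B ≈ 150 N

Sum moments about support A (its reaction then has zero moment arm).
Beam weight: 9.3 × 9.81 = 91.23 N down at 1.6 m → arm 1.27 m, τ = 91.23 × 1.27 = 115.9 N·m clockwise.
Hanging mass: 13 × 9.81 = 127.5 N down at 2.2 m → arm 1.87 m, τ = 127.5 × 1.87 = 238.4 N·m clockwise.
Toolbox: 15 × 9.81 = 147.2 N down at 0.84 m → arm 0.51 m, τ = 147.2 × 0.51 = 75.07 N·m clockwise.
Net load moment about support A = 429.4 N·m clockwise.
Reaction R at support B is upward at 3.2 m, arm 2.87 m → moment R × 2.87 counterclockwise.
Setting net torque to zero: R × 2.87 = 429.4 → R = 150 N.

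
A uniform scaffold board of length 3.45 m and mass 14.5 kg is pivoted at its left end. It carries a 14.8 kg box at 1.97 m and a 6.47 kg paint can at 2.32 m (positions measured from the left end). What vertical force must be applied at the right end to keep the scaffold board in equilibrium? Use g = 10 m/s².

Take moments about the left end.
Beam weight: 14.5 × 10 = 145 N down at 1.725 m → arm 1.725 m, τ = 145 × 1.725 = 250.1 N·m clockwise.
Box: 14.8 × 10 = 148 N down at 1.97 m → arm 1.97 m, τ = 148 × 1.97 = 291.6 N·m clockwise.
Paint can: 6.47 × 10 = 64.7 N down at 2.32 m → arm 2.32 m, τ = 64.7 × 2.32 = 150.1 N·m clockwise.
Net moment of the loads = 691.8 N·m clockwise.
The upward force F acts at the right end, arm 3.45 m, giving F × 3.45 counterclockwise.
Balancing moments: F × 3.45 = 691.8, giving F = 691.8 / 3.45 = 201 N.

F ≈ 201 N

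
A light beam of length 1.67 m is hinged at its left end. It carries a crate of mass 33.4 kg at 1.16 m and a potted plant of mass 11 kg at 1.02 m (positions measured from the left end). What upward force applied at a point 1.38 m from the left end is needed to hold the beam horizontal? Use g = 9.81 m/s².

Choose the left end as the axis so the unknown pivot reaction has zero arm there.
Crate: 33.4 × 9.81 = 327.7 N down at 1.16 m → arm 1.16 m, τ = 327.7 × 1.16 = 380.1 N·m clockwise.
Potted plant: 11 × 9.81 = 107.9 N down at 1.02 m → arm 1.02 m, τ = 107.9 × 1.02 = 110.1 N·m clockwise.
Net moment of the loads = 490.2 N·m clockwise.
The upward force F acts at a point 1.38 m from the left end, arm 1.38 m, giving F × 1.38 counterclockwise.
Setting net torque to zero: F × 1.38 = 490.2 → F = 490.2 / 1.38 = 355 N.

F ≈ 355 N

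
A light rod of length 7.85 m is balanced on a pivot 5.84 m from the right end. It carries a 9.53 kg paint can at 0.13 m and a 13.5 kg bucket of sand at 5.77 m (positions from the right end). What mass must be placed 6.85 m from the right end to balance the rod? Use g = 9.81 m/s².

m ≈ 54.8 kg

Taking torques about the pivot (at 5.84 m from the right end):
Paint can: 9.53 × 9.81 = 93.49 N down at 0.13 m → arm 5.71 m, τ = 93.49 × 5.71 = 533.8 N·m clockwise.
Bucket of sand: 13.5 × 9.81 = 132.4 N down at 5.77 m → arm 0.07 m, τ = 132.4 × 0.07 = 9.268 N·m clockwise.
Net moment of known loads = 543.1 N·m clockwise.
An unknown mass m at 6.85 m has arm 1.01 m; its moment is m·g·1.01 counterclockwise.
Setting net torque to zero: m × 9.81 × 1.01 = 543.1 → m = 543.1 / (9.81 × 1.01) = 54.8 kg.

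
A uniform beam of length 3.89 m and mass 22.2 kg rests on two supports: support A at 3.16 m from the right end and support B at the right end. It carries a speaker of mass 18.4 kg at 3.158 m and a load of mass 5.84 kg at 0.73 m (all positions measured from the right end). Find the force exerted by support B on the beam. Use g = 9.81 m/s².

About support A:
Beam weight: 22.2 × 9.81 = 217.8 N down at 1.945 m → arm 1.215 m, τ = 217.8 × 1.215 = 264.6 N·m clockwise.
Speaker: 18.4 × 9.81 = 180.5 N down at 3.158 m → arm 0.002 m, τ = 180.5 × 0.002 = 0.361 N·m clockwise.
Load: 5.84 × 9.81 = 57.29 N down at 0.73 m → arm 2.43 m, τ = 57.29 × 2.43 = 139.2 N·m clockwise.
Net load moment about support A = 404.2 N·m clockwise.
Reaction R at support B is upward at 0 m, arm 3.16 m → moment R × 3.16 counterclockwise.
Setting net torque to zero: R × 3.16 = 404.2 → R = 128 N.

R_B ≈ 128 N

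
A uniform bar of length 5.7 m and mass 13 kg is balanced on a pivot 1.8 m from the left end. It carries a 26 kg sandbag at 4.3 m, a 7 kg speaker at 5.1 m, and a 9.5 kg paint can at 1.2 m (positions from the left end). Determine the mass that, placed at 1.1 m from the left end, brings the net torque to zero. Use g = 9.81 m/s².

m ≈ 137 kg

Choose the pivot (at 1.8 m from the left end) as the axis so the support reaction has zero arm there.
Beam weight: 13 × 9.81 = 127.5 N down at 2.85 m → arm 1.05 m, τ = 127.5 × 1.05 = 133.9 N·m clockwise.
Sandbag: 26 × 9.81 = 255.1 N down at 4.3 m → arm 2.5 m, τ = 255.1 × 2.5 = 637.8 N·m clockwise.
Speaker: 7 × 9.81 = 68.67 N down at 5.1 m → arm 3.3 m, τ = 68.67 × 3.3 = 226.6 N·m clockwise.
Paint can: 9.5 × 9.81 = 93.2 N down at 1.2 m → arm 0.6 m, τ = 93.2 × 0.6 = 55.92 N·m counterclockwise.
Net moment of known loads = 942.4 N·m clockwise.
An unknown mass m at 1.1 m has arm 0.7 m; its moment is m·g·0.7 counterclockwise.
Balancing moments: m × 9.81 × 0.7 = 942.4, giving m = 942.4 / (9.81 × 0.7) = 137 kg.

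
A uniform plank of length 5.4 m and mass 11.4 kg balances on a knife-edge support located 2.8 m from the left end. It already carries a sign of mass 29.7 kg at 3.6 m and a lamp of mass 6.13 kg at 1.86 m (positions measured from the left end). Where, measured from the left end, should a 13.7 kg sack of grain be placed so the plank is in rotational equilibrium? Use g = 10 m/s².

x ≈ 1.57 m from the left end

Sum moments about the knife-edge support (at 2.8 m from the left end) (the support reaction has zero arm there).
Beam weight: 11.4 × 10 = 114 N down at 2.7 m → arm 0.1 m, τ = 114 × 0.1 = 11.4 N·m counterclockwise.
Sign: 29.7 × 10 = 297 N down at 3.6 m → arm 0.8 m, τ = 297 × 0.8 = 237.6 N·m clockwise.
Lamp: 6.13 × 10 = 61.3 N down at 1.86 m → arm 0.94 m, τ = 61.3 × 0.94 = 57.62 N·m counterclockwise.
Net moment of existing loads = 168.6 N·m clockwise.
The sack of grain weighs 13.7 × 10 = 137 N and must supply an equal counterclockwise moment, so its lever arm about the knife-edge support is 168.6 / 137 = 1.23 m.
That puts it at 2.8 − 1.23 = 1.57 m from the left end.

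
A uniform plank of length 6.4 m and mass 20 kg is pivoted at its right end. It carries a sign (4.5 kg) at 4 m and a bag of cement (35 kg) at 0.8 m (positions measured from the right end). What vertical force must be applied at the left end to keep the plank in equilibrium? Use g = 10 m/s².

F ≈ 172 N

Take moments about the right end.
Beam weight: 20 × 10 = 200 N down at 3.2 m → arm 3.2 m, τ = 200 × 3.2 = 640 N·m counterclockwise.
Sign: 4.5 × 10 = 45 N down at 4 m → arm 4 m, τ = 45 × 4 = 180 N·m counterclockwise.
Bag of cement: 35 × 10 = 350 N down at 0.8 m → arm 0.8 m, τ = 350 × 0.8 = 280 N·m counterclockwise.
Net moment of the loads = 1100 N·m counterclockwise.
The upward force F acts at the left end, arm 6.4 m, giving F × 6.4 clockwise.
Στ = 0 ⇒ F × 6.4 = 1100 ⇒ F = 1100 / 6.4 = 172 N.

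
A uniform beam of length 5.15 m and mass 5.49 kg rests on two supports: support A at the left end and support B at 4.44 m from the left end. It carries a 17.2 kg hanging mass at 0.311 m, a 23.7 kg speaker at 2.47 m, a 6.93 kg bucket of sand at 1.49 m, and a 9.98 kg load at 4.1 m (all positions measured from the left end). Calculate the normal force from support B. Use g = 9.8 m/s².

R_B ≈ 285 N

Take moments about support A.
Beam weight: 5.49 × 9.8 = 53.8 N down at 2.575 m → arm 2.575 m, τ = 53.8 × 2.575 = 138.5 N·m clockwise.
Hanging mass: 17.2 × 9.8 = 168.6 N down at 0.311 m → arm 0.311 m, τ = 168.6 × 0.311 = 52.43 N·m clockwise.
Speaker: 23.7 × 9.8 = 232.3 N down at 2.47 m → arm 2.47 m, τ = 232.3 × 2.47 = 573.8 N·m clockwise.
Bucket of sand: 6.93 × 9.8 = 67.91 N down at 1.49 m → arm 1.49 m, τ = 67.91 × 1.49 = 101.2 N·m clockwise.
Load: 9.98 × 9.8 = 97.8 N down at 4.1 m → arm 4.1 m, τ = 97.8 × 4.1 = 401 N·m clockwise.
Net load moment about support A = 1267 N·m clockwise.
Reaction R at support B is upward at 4.44 m, arm 4.44 m → moment R × 4.44 counterclockwise.
Balancing moments: R × 4.44 = 1267, giving R = 285 N.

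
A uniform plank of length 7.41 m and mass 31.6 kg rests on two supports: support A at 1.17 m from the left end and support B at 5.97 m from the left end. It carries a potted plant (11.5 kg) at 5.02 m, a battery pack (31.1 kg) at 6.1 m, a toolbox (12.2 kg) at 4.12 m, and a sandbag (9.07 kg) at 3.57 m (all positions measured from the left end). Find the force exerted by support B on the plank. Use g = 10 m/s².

Take moments about support A.
Beam weight: 31.6 × 10 = 316 N down at 3.705 m → arm 2.535 m, τ = 316 × 2.535 = 801.1 N·m clockwise.
Potted plant: 11.5 × 10 = 115 N down at 5.02 m → arm 3.85 m, τ = 115 × 3.85 = 442.8 N·m clockwise.
Battery pack: 31.1 × 10 = 311 N down at 6.1 m → arm 4.93 m, τ = 311 × 4.93 = 1533 N·m clockwise.
Toolbox: 12.2 × 10 = 122 N down at 4.12 m → arm 2.95 m, τ = 122 × 2.95 = 359.9 N·m clockwise.
Sandbag: 9.07 × 10 = 90.7 N down at 3.57 m → arm 2.4 m, τ = 90.7 × 2.4 = 217.7 N·m clockwise.
Net load moment about support A = 3354 N·m clockwise.
Reaction R at support B is upward at 5.97 m, arm 4.8 m → moment R × 4.8 counterclockwise.
Balancing moments: R × 4.8 = 3354, giving R = 699 N.

R_B ≈ 699 N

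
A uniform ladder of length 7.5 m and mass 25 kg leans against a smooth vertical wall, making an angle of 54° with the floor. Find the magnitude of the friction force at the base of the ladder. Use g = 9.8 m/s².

Choose the foot of the ladder as the axis so the floor normal and friction both act there and drop out.
Ladder weight 25×9.8 = 245 N acts at 3.75 m along the ladder; its horizontal arm is 3.75·cos54° = 2.204 m → τ = 540 N·m clockwise.
Wall normal N acts horizontally at the top; its moment arm is the height L sinθ = 7.5·sin54° = 6.068 m, counterclockwise.
Balancing moments: N × 6.068 = 540, giving N = 89 N.
ΣFx = 0: friction at the foot balances the wall's push, so f = N_wall = 89 N.

f ≈ 89 N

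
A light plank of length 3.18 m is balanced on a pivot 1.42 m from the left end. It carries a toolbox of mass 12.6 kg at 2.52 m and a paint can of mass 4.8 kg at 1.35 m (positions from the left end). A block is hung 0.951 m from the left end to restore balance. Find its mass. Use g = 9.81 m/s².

m ≈ 28.8 kg

Sum moments about the pivot (at 1.42 m from the left end) (the support reaction has zero arm there).
Toolbox: 12.6 × 9.81 = 123.6 N down at 2.52 m → arm 1.1 m, τ = 123.6 × 1.1 = 136 N·m clockwise.
Paint can: 4.8 × 9.81 = 47.09 N down at 1.35 m → arm 0.07 m, τ = 47.09 × 0.07 = 3.296 N·m counterclockwise.
Net moment of known loads = 132.7 N·m clockwise.
An unknown mass m at 0.951 m has arm 0.469 m; its moment is m·g·0.469 counterclockwise.
Balancing moments: m × 9.81 × 0.469 = 132.7, giving m = 132.7 / (9.81 × 0.469) = 28.8 kg.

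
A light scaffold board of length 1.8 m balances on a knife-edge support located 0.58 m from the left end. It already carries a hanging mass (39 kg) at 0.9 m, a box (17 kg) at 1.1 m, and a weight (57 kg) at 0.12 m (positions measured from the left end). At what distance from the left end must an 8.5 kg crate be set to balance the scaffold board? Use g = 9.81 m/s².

About the knife-edge support (at 0.58 m from the left end):
Hanging mass: 39 × 9.81 = 382.6 N down at 0.9 m → arm 0.32 m, τ = 382.6 × 0.32 = 122.4 N·m clockwise.
Box: 17 × 9.81 = 166.8 N down at 1.1 m → arm 0.52 m, τ = 166.8 × 0.52 = 86.74 N·m clockwise.
Weight: 57 × 9.81 = 559.2 N down at 0.12 m → arm 0.46 m, τ = 559.2 × 0.46 = 257.2 N·m counterclockwise.
Net moment of existing loads = 48.06 N·m counterclockwise.
The crate weighs 8.5 × 9.81 = 83.39 N and must supply an equal clockwise moment, so its lever arm about the knife-edge support is 48.06 / 83.39 = 0.576 m.
That puts it at 0.58 + 0.576 = 1.16 m from the left end.

x ≈ 1.16 m from the left end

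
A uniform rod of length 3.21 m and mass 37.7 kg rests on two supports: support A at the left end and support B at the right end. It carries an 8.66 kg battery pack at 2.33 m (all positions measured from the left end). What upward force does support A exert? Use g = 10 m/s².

About support B:
Beam weight: 37.7 × 10 = 377 N down at 1.605 m → arm 1.605 m, τ = 377 × 1.605 = 605.1 N·m counterclockwise.
Battery pack: 8.66 × 10 = 86.6 N down at 2.33 m → arm 0.88 m, τ = 86.6 × 0.88 = 76.21 N·m counterclockwise.
Net load moment about support B = 681.3 N·m counterclockwise.
Reaction R at support A is upward at 0 m, arm 3.21 m → moment R × 3.21 clockwise.
Balancing moments: R × 3.21 = 681.3, giving R = 212 N.

R_A ≈ 212 N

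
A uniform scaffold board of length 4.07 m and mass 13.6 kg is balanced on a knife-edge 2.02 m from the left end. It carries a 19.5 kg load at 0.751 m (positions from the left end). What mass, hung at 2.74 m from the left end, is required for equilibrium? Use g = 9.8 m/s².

m ≈ 34.1 kg

Sum moments about the knife-edge (at 2.02 m from the left end) (the support reaction has zero arm there).
Beam weight: 13.6 × 9.8 = 133.3 N down at 2.035 m → arm 0.015 m, τ = 133.3 × 0.015 = 2 N·m clockwise.
Load: 19.5 × 9.8 = 191.1 N down at 0.751 m → arm 1.269 m, τ = 191.1 × 1.269 = 242.5 N·m counterclockwise.
Net moment of known loads = 240.5 N·m counterclockwise.
An unknown mass m at 2.74 m has arm 0.72 m; its moment is m·g·0.72 clockwise.
For rotational equilibrium, m × 9.8 × 0.72 = 240.5, so m = 240.5 / (9.8 × 0.72) = 34.1 kg.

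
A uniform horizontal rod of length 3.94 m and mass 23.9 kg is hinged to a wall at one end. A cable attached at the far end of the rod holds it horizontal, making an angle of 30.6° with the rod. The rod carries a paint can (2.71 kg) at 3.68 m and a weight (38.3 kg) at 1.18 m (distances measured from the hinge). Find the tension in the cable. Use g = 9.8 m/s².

About the hinge:
Beam weight: 23.9 × 9.8 = 234.2 N down at 1.97 m → arm 1.97 m, τ = 234.2 × 1.97 = 461.4 N·m clockwise.
Paint can: 2.71 × 9.8 = 26.56 N down at 3.68 m → arm 3.68 m, τ = 26.56 × 3.68 = 97.74 N·m clockwise.
Weight: 38.3 × 9.8 = 375.3 N down at 1.18 m → arm 1.18 m, τ = 375.3 × 1.18 = 442.9 N·m clockwise.
Total clockwise load moment = 1002 N·m.
The cable tension T acts at 3.94 m; only its component perpendicular to the rod, T sinθ, produces torque. sin 30.6° = 0.509.
For rotational equilibrium, T × 3.94 × 0.509 = 1002, so T = 1002 / 2.005 = 500 N.

T ≈ 500 N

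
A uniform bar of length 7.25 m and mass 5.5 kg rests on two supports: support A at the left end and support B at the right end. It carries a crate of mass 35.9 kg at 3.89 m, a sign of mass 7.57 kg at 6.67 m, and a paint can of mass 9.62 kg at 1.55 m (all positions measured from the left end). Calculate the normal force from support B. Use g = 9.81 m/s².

R_B ≈ 304 N

Sum moments about support A (its reaction then has zero moment arm).
Beam weight: 5.5 × 9.81 = 53.96 N down at 3.625 m → arm 3.625 m, τ = 53.96 × 3.625 = 195.6 N·m clockwise.
Crate: 35.9 × 9.81 = 352.2 N down at 3.89 m → arm 3.89 m, τ = 352.2 × 3.89 = 1370 N·m clockwise.
Sign: 7.57 × 9.81 = 74.26 N down at 6.67 m → arm 6.67 m, τ = 74.26 × 6.67 = 495.3 N·m clockwise.
Paint can: 9.62 × 9.81 = 94.37 N down at 1.55 m → arm 1.55 m, τ = 94.37 × 1.55 = 146.3 N·m clockwise.
Net load moment about support A = 2207 N·m clockwise.
Reaction R at support B is upward at 7.25 m, arm 7.25 m → moment R × 7.25 counterclockwise.
Στ = 0 ⇒ R × 7.25 = 2207 ⇒ R = 304 N.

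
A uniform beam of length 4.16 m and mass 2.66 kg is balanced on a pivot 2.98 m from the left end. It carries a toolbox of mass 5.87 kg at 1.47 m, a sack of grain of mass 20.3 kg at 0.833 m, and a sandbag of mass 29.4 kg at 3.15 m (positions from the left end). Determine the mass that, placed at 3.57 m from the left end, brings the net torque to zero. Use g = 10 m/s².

m ≈ 84.5 kg

Choose the pivot (at 2.98 m from the left end) as the axis so the support reaction has zero arm there.
Beam weight: 2.66 × 10 = 26.6 N down at 2.08 m → arm 0.9 m, τ = 26.6 × 0.9 = 23.94 N·m counterclockwise.
Toolbox: 5.87 × 10 = 58.7 N down at 1.47 m → arm 1.51 m, τ = 58.7 × 1.51 = 88.64 N·m counterclockwise.
Sack of grain: 20.3 × 10 = 203 N down at 0.833 m → arm 2.147 m, τ = 203 × 2.147 = 435.8 N·m counterclockwise.
Sandbag: 29.4 × 10 = 294 N down at 3.15 m → arm 0.17 m, τ = 294 × 0.17 = 49.98 N·m clockwise.
Net moment of known loads = 498.4 N·m counterclockwise.
An unknown mass m at 3.57 m has arm 0.59 m; its moment is m·g·0.59 clockwise.
For rotational equilibrium, m × 10 × 0.59 = 498.4, so m = 498.4 / (10 × 0.59) = 84.5 kg.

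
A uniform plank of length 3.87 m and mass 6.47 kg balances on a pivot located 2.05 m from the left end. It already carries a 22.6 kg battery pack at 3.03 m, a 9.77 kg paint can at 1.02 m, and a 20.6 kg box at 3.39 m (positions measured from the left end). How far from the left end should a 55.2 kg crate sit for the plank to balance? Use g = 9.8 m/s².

Sum moments about the pivot (at 2.05 m from the left end) (the support reaction has zero arm there).
Beam weight: 6.47 × 9.8 = 63.41 N down at 1.935 m → arm 0.115 m, τ = 63.41 × 0.115 = 7.292 N·m counterclockwise.
Battery pack: 22.6 × 9.8 = 221.5 N down at 3.03 m → arm 0.98 m, τ = 221.5 × 0.98 = 217.1 N·m clockwise.
Paint can: 9.77 × 9.8 = 95.75 N down at 1.02 m → arm 1.03 m, τ = 95.75 × 1.03 = 98.62 N·m counterclockwise.
Box: 20.6 × 9.8 = 201.9 N down at 3.39 m → arm 1.34 m, τ = 201.9 × 1.34 = 270.5 N·m clockwise.
Net moment of existing loads = 381.7 N·m clockwise.
The crate weighs 55.2 × 9.8 = 541 N and must supply an equal counterclockwise moment, so its lever arm about the pivot is 381.7 / 541 = 0.706 m.
That puts it at 2.05 − 0.706 = 1.34 m from the left end.

x ≈ 1.34 m from the left end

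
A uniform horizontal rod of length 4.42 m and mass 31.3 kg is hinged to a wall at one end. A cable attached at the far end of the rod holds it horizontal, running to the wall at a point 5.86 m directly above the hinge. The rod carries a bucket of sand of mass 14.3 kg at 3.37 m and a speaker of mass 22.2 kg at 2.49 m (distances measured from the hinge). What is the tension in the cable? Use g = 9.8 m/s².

T ≈ 479 N

Sum moments about the hinge (the unknown hinge reaction has zero arm there).
Beam weight: 31.3 × 9.8 = 306.7 N down at 2.21 m → arm 2.21 m, τ = 306.7 × 2.21 = 677.8 N·m clockwise.
Bucket of sand: 14.3 × 9.8 = 140.1 N down at 3.37 m → arm 3.37 m, τ = 140.1 × 3.37 = 472.1 N·m clockwise.
Speaker: 22.2 × 9.8 = 217.6 N down at 2.49 m → arm 2.49 m, τ = 217.6 × 2.49 = 541.8 N·m clockwise.
Total clockwise load moment = 1692 N·m.
The cable tension T acts at 4.42 m; only its component perpendicular to the rod, T sinθ, produces torque. sinθ = h/√(h²+d²) = 5.86/√(5.86²+4.42²) = 0.7984.
Στ = 0 ⇒ T × 4.42 × 0.7984 = 1692 ⇒ T = 1692 / 3.529 = 479 N.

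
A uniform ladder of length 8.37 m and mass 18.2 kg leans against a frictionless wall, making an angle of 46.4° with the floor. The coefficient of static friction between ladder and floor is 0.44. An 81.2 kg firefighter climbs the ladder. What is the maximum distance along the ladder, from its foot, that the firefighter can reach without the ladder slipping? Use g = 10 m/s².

Sum moments about the foot of the ladder (the floor normal and friction both act there and drop out).
Ladder weight 18.2×10 = 182 N acts at 4.185 m along the ladder; its horizontal arm is 4.185·cos46.4° = 2.886 m → τ = 525.3 N·m clockwise.
Firefighter weight 81.2×10 = 812 N at distance d → arm d·cos46.4° → τ = 812·d·0.6896 clockwise.
Wall normal N at the top has arm L sinθ = 6.061 m counterclockwise, so Στ = 0 gives N·6.061 = 525.3 + 560·d.
ΣFy = 0 ⇒ N_floor = 994 N, so the maximum friction is μ_s·N_floor = 0.44×994 = 437.4 N. ΣFx = 0 ⇒ N_wall = f, so at the slipping point N = 437.4 N.
Substituting: 437.4×6.061 = 525.3 + 560·d ⇒ d = (2651 − 525.3) / 560 = 3.8 m.

d ≈ 3.8 m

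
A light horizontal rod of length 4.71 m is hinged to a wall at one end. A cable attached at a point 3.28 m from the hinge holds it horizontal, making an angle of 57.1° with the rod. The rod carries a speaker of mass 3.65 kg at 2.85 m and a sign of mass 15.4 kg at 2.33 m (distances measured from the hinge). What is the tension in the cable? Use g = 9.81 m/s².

T ≈ 165 N

About the hinge:
Speaker: 3.65 × 9.81 = 35.81 N down at 2.85 m → arm 2.85 m, τ = 35.81 × 2.85 = 102.1 N·m clockwise.
Sign: 15.4 × 9.81 = 151.1 N down at 2.33 m → arm 2.33 m, τ = 151.1 × 2.33 = 352.1 N·m clockwise.
Total clockwise load moment = 454.2 N·m.
The cable tension T acts at 3.28 m; only its component perpendicular to the rod, T sinθ, produces torque. sin 57.1° = 0.8396.
Στ = 0 ⇒ T × 3.28 × 0.8396 = 454.2 ⇒ T = 454.2 / 2.754 = 165 N.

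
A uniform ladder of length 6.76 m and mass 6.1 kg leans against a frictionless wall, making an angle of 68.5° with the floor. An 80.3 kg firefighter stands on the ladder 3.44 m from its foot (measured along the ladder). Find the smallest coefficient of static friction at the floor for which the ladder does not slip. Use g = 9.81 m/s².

Sum moments about the foot of the ladder (the floor normal and friction both act there and drop out).
Ladder weight 6.1×9.81 = 59.84 N acts at 3.38 m along the ladder; its horizontal arm is 3.38·cos68.5° = 1.239 m → τ = 74.14 N·m clockwise.
Firefighter: 80.3×9.81 = 787.7 N at 3.44 m → arm 1.261 m → τ = 993.3 N·m clockwise.
Wall normal N acts horizontally at the top; its moment arm is the height L sinθ = 6.76·sin68.5° = 6.29 m, counterclockwise.
Balancing moments: N × 6.29 = 1067, giving N = 169.6 N.
ΣFx = 0 ⇒ f = N_wall = 169.6 N. ΣFy = 0 ⇒ N_floor = 847.5 N.
μ_min = f / N_floor = 169.6 / 847.5 = 0.2.

μ_min ≈ 0.2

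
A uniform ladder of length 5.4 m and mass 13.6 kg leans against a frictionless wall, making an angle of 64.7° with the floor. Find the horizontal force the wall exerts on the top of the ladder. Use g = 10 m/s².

Sum moments about the foot of the ladder (the floor normal and friction both act there and drop out).
Ladder weight 13.6×10 = 136 N acts at 2.7 m along the ladder; its horizontal arm is 2.7·cos64.7° = 1.154 m → τ = 156.9 N·m clockwise.
Wall normal N acts horizontally at the top; its moment arm is the height L sinθ = 5.4·sin64.7° = 4.882 m, counterclockwise.
Στ = 0 ⇒ N × 4.882 = 156.9 ⇒ N = 32.1 N.

N_wall ≈ 32.1 N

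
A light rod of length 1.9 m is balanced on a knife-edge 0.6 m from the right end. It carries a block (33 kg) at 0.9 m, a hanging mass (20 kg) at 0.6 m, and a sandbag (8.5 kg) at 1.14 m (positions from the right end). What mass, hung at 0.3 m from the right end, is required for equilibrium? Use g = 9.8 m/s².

m ≈ 48.3 kg

Take moments about the knife-edge (at 0.6 m from the right end).
Block: 33 × 9.8 = 323.4 N down at 0.9 m → arm 0.3 m, τ = 323.4 × 0.3 = 97.02 N·m counterclockwise.
Hanging mass: acts at the knife-edge, moment arm 0 → no torque.
Sandbag: 8.5 × 9.8 = 83.3 N down at 1.14 m → arm 0.54 m, τ = 83.3 × 0.54 = 44.98 N·m counterclockwise.
Net moment of known loads = 142 N·m counterclockwise.
An unknown mass m at 0.3 m has arm 0.3 m; its moment is m·g·0.3 clockwise.
Στ = 0 ⇒ m × 9.8 × 0.3 = 142 ⇒ m = 142 / (9.8 × 0.3) = 48.3 kg.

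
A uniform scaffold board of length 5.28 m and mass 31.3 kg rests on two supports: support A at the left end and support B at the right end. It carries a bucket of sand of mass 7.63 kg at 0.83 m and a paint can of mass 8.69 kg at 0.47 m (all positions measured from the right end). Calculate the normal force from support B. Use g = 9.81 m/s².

R_B ≈ 294 N

Sum moments about support A (its reaction then has zero moment arm).
Beam weight: 31.3 × 9.81 = 307.1 N down at 2.64 m → arm 2.64 m, τ = 307.1 × 2.64 = 810.7 N·m clockwise.
Bucket of sand: 7.63 × 9.81 = 74.85 N down at 0.83 m → arm 4.45 m, τ = 74.85 × 4.45 = 333.1 N·m clockwise.
Paint can: 8.69 × 9.81 = 85.25 N down at 0.47 m → arm 4.81 m, τ = 85.25 × 4.81 = 410.1 N·m clockwise.
Net load moment about support A = 1554 N·m clockwise.
Reaction R at support B is upward at 0 m, arm 5.28 m → moment R × 5.28 counterclockwise.
Balancing moments: R × 5.28 = 1554, giving R = 294 N.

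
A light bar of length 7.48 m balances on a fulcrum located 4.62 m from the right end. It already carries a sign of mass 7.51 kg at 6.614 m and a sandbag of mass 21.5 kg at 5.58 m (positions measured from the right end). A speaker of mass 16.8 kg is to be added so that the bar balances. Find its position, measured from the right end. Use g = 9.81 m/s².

x ≈ 2.5 m from the right end

Choose the fulcrum (at 4.62 m from the right end) as the axis so the support reaction has zero arm there.
Sign: 7.51 × 9.81 = 73.67 N down at 6.614 m → arm 1.994 m, τ = 73.67 × 1.994 = 146.9 N·m counterclockwise.
Sandbag: 21.5 × 9.81 = 210.9 N down at 5.58 m → arm 0.96 m, τ = 210.9 × 0.96 = 202.5 N·m counterclockwise.
Net moment of existing loads = 349.4 N·m counterclockwise.
The speaker weighs 16.8 × 9.81 = 164.8 N and must supply an equal clockwise moment, so its lever arm about the fulcrum is 349.4 / 164.8 = 2.12 m.
That puts it at 4.62 − 2.12 = 2.5 m from the right end.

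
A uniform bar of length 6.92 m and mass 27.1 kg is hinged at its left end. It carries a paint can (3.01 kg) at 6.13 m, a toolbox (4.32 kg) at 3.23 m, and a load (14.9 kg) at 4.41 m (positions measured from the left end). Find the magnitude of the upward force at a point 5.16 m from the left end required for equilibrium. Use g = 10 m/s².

F ≈ 372 N

Sum moments about the left end (the unknown pivot reaction has zero arm there).
Beam weight: 27.1 × 10 = 271 N down at 3.46 m → arm 3.46 m, τ = 271 × 3.46 = 937.7 N·m clockwise.
Paint can: 3.01 × 10 = 30.1 N down at 6.13 m → arm 6.13 m, τ = 30.1 × 6.13 = 184.5 N·m clockwise.
Toolbox: 4.32 × 10 = 43.2 N down at 3.23 m → arm 3.23 m, τ = 43.2 × 3.23 = 139.5 N·m clockwise.
Load: 14.9 × 10 = 149 N down at 4.41 m → arm 4.41 m, τ = 149 × 4.41 = 657.1 N·m clockwise.
Net moment of the loads = 1919 N·m clockwise.
The upward force F acts at a point 5.16 m from the left end, arm 5.16 m, giving F × 5.16 counterclockwise.
Setting net torque to zero: F × 5.16 = 1919 → F = 1919 / 5.16 = 372 N.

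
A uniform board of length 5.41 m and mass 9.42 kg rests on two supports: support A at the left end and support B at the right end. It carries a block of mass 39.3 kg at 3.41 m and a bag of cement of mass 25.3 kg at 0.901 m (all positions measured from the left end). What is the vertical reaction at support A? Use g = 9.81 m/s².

R_A ≈ 396 N

About support B:
Beam weight: 9.42 × 9.81 = 92.41 N down at 2.705 m → arm 2.705 m, τ = 92.41 × 2.705 = 250 N·m counterclockwise.
Block: 39.3 × 9.81 = 385.5 N down at 3.41 m → arm 2 m, τ = 385.5 × 2 = 771 N·m counterclockwise.
Bag of cement: 25.3 × 9.81 = 248.2 N down at 0.901 m → arm 4.509 m, τ = 248.2 × 4.509 = 1119 N·m counterclockwise.
Net load moment about support B = 2140 N·m counterclockwise.
Reaction R at support A is upward at 0 m, arm 5.41 m → moment R × 5.41 clockwise.
Στ = 0 ⇒ R × 5.41 = 2140 ⇒ R = 396 N.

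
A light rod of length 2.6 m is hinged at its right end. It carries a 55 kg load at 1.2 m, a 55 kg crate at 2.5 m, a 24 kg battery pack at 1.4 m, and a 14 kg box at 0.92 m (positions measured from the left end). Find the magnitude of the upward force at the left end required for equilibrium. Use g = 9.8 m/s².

F ≈ 508 N

Choose the right end as the axis so the unknown pivot reaction has zero arm there.
Load: 55 × 9.8 = 539 N down at 1.2 m → arm 1.4 m, τ = 539 × 1.4 = 754.6 N·m counterclockwise.
Crate: 55 × 9.8 = 539 N down at 2.5 m → arm 0.1 m, τ = 539 × 0.1 = 53.9 N·m counterclockwise.
Battery pack: 24 × 9.8 = 235.2 N down at 1.4 m → arm 1.2 m, τ = 235.2 × 1.2 = 282.2 N·m counterclockwise.
Box: 14 × 9.8 = 137.2 N down at 0.92 m → arm 1.68 m, τ = 137.2 × 1.68 = 230.5 N·m counterclockwise.
Net moment of the loads = 1321 N·m counterclockwise.
The upward force F acts at the left end, arm 2.6 m, giving F × 2.6 clockwise.
For rotational equilibrium, F × 2.6 = 1321, so F = 1321 / 2.6 = 508 N.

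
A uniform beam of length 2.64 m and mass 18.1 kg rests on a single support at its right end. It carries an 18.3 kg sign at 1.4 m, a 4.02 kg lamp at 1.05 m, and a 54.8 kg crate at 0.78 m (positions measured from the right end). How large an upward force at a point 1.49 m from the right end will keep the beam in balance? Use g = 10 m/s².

F ≈ 647 N

Choose the right end as the axis so the unknown pivot reaction has zero arm there.
Beam weight: 18.1 × 10 = 181 N down at 1.32 m → arm 1.32 m, τ = 181 × 1.32 = 238.9 N·m counterclockwise.
Sign: 18.3 × 10 = 183 N down at 1.4 m → arm 1.4 m, τ = 183 × 1.4 = 256.2 N·m counterclockwise.
Lamp: 4.02 × 10 = 40.2 N down at 1.05 m → arm 1.05 m, τ = 40.2 × 1.05 = 42.21 N·m counterclockwise.
Crate: 54.8 × 10 = 548 N down at 0.78 m → arm 0.78 m, τ = 548 × 0.78 = 427.4 N·m counterclockwise.
Net moment of the loads = 964.7 N·m counterclockwise.
The upward force F acts at a point 1.49 m from the right end, arm 1.49 m, giving F × 1.49 clockwise.
Στ = 0 ⇒ F × 1.49 = 964.7 ⇒ F = 964.7 / 1.49 = 647 N.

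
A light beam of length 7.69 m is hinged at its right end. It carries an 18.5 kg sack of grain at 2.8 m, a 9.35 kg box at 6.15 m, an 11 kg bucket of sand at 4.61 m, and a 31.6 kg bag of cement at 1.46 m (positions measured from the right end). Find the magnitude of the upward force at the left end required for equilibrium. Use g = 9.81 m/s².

Taking torques about the right end:
Sack of grain: 18.5 × 9.81 = 181.5 N down at 2.8 m → arm 2.8 m, τ = 181.5 × 2.8 = 508.2 N·m counterclockwise.
Box: 9.35 × 9.81 = 91.72 N down at 6.15 m → arm 6.15 m, τ = 91.72 × 6.15 = 564.1 N·m counterclockwise.
Bucket of sand: 11 × 9.81 = 107.9 N down at 4.61 m → arm 4.61 m, τ = 107.9 × 4.61 = 497.4 N·m counterclockwise.
Bag of cement: 31.6 × 9.81 = 310 N down at 1.46 m → arm 1.46 m, τ = 310 × 1.46 = 452.6 N·m counterclockwise.
Net moment of the loads = 2022 N·m counterclockwise.
The upward force F acts at the left end, arm 7.69 m, giving F × 7.69 clockwise.
Balancing moments: F × 7.69 = 2022, giving F = 2022 / 7.69 = 263 N.

F ≈ 263 N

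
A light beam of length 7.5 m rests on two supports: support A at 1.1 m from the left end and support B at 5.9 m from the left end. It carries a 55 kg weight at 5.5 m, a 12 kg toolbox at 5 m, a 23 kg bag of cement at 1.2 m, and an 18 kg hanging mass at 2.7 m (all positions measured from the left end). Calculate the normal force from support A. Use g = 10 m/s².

R_A ≈ 414 N

Take moments about support B.
Weight: 55 × 10 = 550 N down at 5.5 m → arm 0.4 m, τ = 550 × 0.4 = 220 N·m counterclockwise.
Toolbox: 12 × 10 = 120 N down at 5 m → arm 0.9 m, τ = 120 × 0.9 = 108 N·m counterclockwise.
Bag of cement: 23 × 10 = 230 N down at 1.2 m → arm 4.7 m, τ = 230 × 4.7 = 1081 N·m counterclockwise.
Hanging mass: 18 × 10 = 180 N down at 2.7 m → arm 3.2 m, τ = 180 × 3.2 = 576 N·m counterclockwise.
Net load moment about support B = 1985 N·m counterclockwise.
Reaction R at support A is upward at 1.1 m, arm 4.8 m → moment R × 4.8 clockwise.
Στ = 0 ⇒ R × 4.8 = 1985 ⇒ R = 414 N.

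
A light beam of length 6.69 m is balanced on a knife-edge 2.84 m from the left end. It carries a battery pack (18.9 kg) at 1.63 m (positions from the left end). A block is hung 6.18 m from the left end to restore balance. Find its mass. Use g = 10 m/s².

Taking torques about the knife-edge (at 2.84 m from the left end):
Battery pack: 18.9 × 10 = 189 N down at 1.63 m → arm 1.21 m, τ = 189 × 1.21 = 228.7 N·m counterclockwise.
Net moment of known loads = 228.7 N·m counterclockwise.
An unknown mass m at 6.18 m has arm 3.34 m; its moment is m·g·3.34 clockwise.
Στ = 0 ⇒ m × 10 × 3.34 = 228.7 ⇒ m = 228.7 / (10 × 3.34) = 6.85 kg.

m ≈ 6.85 kg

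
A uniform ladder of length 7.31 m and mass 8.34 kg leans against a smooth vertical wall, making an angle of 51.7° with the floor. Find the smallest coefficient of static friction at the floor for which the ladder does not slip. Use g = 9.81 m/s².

μ_min ≈ 0.395

Sum moments about the foot of the ladder (the floor normal and friction both act there and drop out).
Ladder weight 8.34×9.81 = 81.82 N acts at 3.655 m along the ladder; its horizontal arm is 3.655·cos51.7° = 2.265 m → τ = 185.3 N·m clockwise.
Wall normal N acts horizontally at the top; its moment arm is the height L sinθ = 7.31·sin51.7° = 5.737 m, counterclockwise.
Setting net torque to zero: N × 5.737 = 185.3 → N = 32.3 N.
ΣFx = 0 ⇒ f = N_wall = 32.3 N. ΣFy = 0 ⇒ N_floor = 81.82 N.
μ_min = f / N_floor = 32.3 / 81.82 = 0.395.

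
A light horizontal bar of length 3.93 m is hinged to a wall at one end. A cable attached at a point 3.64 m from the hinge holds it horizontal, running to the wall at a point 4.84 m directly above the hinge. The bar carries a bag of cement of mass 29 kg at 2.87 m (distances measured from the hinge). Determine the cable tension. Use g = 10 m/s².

Take moments about the hinge.
Bag of cement: 29 × 10 = 290 N down at 2.87 m → arm 2.87 m, τ = 290 × 2.87 = 832.3 N·m clockwise.
Total clockwise load moment = 832.3 N·m.
The cable tension T acts at 3.64 m; only its component perpendicular to the bar, T sinθ, produces torque. sinθ = h/√(h²+d²) = 4.84/√(4.84²+3.64²) = 0.7992.
Στ = 0 ⇒ T × 3.64 × 0.7992 = 832.3 ⇒ T = 832.3 / 2.909 = 286 N.

T ≈ 286 N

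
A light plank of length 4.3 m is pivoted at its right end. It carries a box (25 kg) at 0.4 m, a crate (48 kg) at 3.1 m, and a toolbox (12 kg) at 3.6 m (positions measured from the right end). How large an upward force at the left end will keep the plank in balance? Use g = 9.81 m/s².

Taking torques about the right end:
Box: 25 × 9.81 = 245.2 N down at 0.4 m → arm 0.4 m, τ = 245.2 × 0.4 = 98.08 N·m counterclockwise.
Crate: 48 × 9.81 = 470.9 N down at 3.1 m → arm 3.1 m, τ = 470.9 × 3.1 = 1460 N·m counterclockwise.
Toolbox: 12 × 9.81 = 117.7 N down at 3.6 m → arm 3.6 m, τ = 117.7 × 3.6 = 423.7 N·m counterclockwise.
Net moment of the loads = 1982 N·m counterclockwise.
The upward force F acts at the left end, arm 4.3 m, giving F × 4.3 clockwise.
Balancing moments: F × 4.3 = 1982, giving F = 1982 / 4.3 = 461 N.

F ≈ 461 N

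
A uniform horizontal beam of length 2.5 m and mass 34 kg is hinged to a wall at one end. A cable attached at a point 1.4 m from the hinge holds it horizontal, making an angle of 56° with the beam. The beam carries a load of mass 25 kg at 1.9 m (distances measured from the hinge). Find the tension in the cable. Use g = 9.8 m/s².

Take moments about the hinge.
Beam weight: 34 × 9.8 = 333.2 N down at 1.25 m → arm 1.25 m, τ = 333.2 × 1.25 = 416.5 N·m clockwise.
Load: 25 × 9.8 = 245 N down at 1.9 m → arm 1.9 m, τ = 245 × 1.9 = 465.5 N·m clockwise.
Total clockwise load moment = 882 N·m.
The cable tension T acts at 1.4 m; only its component perpendicular to the beam, T sinθ, produces torque. sin 56° = 0.829.
Setting net torque to zero: T × 1.4 × 0.829 = 882 → T = 882 / 1.161 = 760 N.

T ≈ 760 N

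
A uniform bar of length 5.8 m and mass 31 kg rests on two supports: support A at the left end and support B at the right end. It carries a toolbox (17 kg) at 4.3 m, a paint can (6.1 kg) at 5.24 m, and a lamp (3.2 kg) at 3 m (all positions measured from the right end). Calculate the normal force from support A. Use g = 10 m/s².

R_A ≈ 353 N

About support B:
Beam weight: 31 × 10 = 310 N down at 2.9 m → arm 2.9 m, τ = 310 × 2.9 = 899 N·m counterclockwise.
Toolbox: 17 × 10 = 170 N down at 4.3 m → arm 4.3 m, τ = 170 × 4.3 = 731 N·m counterclockwise.
Paint can: 6.1 × 10 = 61 N down at 5.24 m → arm 5.24 m, τ = 61 × 5.24 = 319.6 N·m counterclockwise.
Lamp: 3.2 × 10 = 32 N down at 3 m → arm 3 m, τ = 32 × 3 = 96 N·m counterclockwise.
Net load moment about support B = 2046 N·m counterclockwise.
Reaction R at support A is upward at 5.8 m, arm 5.8 m → moment R × 5.8 clockwise.
Στ = 0 ⇒ R × 5.8 = 2046 ⇒ R = 353 N.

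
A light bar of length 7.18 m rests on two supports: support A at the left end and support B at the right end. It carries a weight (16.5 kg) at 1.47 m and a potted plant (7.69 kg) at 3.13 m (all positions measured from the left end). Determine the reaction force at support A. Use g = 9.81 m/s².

R_A ≈ 171 N

Sum moments about support B (its reaction then has zero moment arm).
Weight: 16.5 × 9.81 = 161.9 N down at 1.47 m → arm 5.71 m, τ = 161.9 × 5.71 = 924.4 N·m counterclockwise.
Potted plant: 7.69 × 9.81 = 75.44 N down at 3.13 m → arm 4.05 m, τ = 75.44 × 4.05 = 305.5 N·m counterclockwise.
Net load moment about support B = 1230 N·m counterclockwise.
Reaction R at support A is upward at 0 m, arm 7.18 m → moment R × 7.18 clockwise.
For rotational equilibrium, R × 7.18 = 1230, so R = 171 N.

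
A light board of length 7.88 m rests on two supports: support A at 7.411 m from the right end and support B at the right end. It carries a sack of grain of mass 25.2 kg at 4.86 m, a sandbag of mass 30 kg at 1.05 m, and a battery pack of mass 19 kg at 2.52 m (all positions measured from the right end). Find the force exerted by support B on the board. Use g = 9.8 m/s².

Take moments about support A.
Sack of grain: 25.2 × 9.8 = 247 N down at 4.86 m → arm 2.551 m, τ = 247 × 2.551 = 630.1 N·m clockwise.
Sandbag: 30 × 9.8 = 294 N down at 1.05 m → arm 6.361 m, τ = 294 × 6.361 = 1870 N·m clockwise.
Battery pack: 19 × 9.8 = 186.2 N down at 2.52 m → arm 4.891 m, τ = 186.2 × 4.891 = 910.7 N·m clockwise.
Net load moment about support A = 3411 N·m clockwise.
Reaction R at support B is upward at 0 m, arm 7.411 m → moment R × 7.411 counterclockwise.
Στ = 0 ⇒ R × 7.411 = 3411 ⇒ R = 460 N.

R_B ≈ 460 N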